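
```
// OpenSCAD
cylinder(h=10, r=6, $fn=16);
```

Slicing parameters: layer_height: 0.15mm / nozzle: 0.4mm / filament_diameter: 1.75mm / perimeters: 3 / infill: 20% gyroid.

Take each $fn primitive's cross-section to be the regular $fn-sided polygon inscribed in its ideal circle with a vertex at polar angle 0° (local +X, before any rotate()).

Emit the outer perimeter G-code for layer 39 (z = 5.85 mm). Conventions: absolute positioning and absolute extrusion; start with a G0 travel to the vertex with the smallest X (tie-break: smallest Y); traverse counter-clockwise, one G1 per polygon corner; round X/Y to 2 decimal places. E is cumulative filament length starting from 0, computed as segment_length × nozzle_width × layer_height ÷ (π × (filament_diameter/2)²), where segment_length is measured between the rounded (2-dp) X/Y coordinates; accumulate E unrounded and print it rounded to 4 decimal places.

G0 X-6.00 Y0.00 Z5.85
G1 X-5.54 Y-2.30 E0.0585
G1 X-4.24 Y-4.24 E0.1168
G1 X-2.30 Y-5.54 E0.1750
G1 X0.00 Y-6.00 E0.2335
G1 X2.30 Y-5.54 E0.2920
G1 X4.24 Y-4.24 E0.3503
G1 X5.54 Y-2.30 E0.4085
G1 X6.00 Y0.00 E0.4671
G1 X5.54 Y2.30 E0.5256
G1 X4.24 Y4.24 E0.5838
G1 X2.30 Y5.54 E0.6421
G1 X0.00 Y6.00 E0.7006
G1 X-2.30 Y5.54 E0.7591
G1 X-4.24 Y4.24 E0.8173
G1 X-5.54 Y2.30 E0.8756
G1 X-6.00 Y0.00 E0.9341

At z = 5.85 mm: the r=6 cylinder contributes a regular 16-gon of circumradius 6. The outline is a single polygon with 16 vertices. Extrusion per mm of travel: 0.4 × 0.15 / (π × 0.875²) = 0.024945. Accumulating E over each segment gives final E = 0.9341.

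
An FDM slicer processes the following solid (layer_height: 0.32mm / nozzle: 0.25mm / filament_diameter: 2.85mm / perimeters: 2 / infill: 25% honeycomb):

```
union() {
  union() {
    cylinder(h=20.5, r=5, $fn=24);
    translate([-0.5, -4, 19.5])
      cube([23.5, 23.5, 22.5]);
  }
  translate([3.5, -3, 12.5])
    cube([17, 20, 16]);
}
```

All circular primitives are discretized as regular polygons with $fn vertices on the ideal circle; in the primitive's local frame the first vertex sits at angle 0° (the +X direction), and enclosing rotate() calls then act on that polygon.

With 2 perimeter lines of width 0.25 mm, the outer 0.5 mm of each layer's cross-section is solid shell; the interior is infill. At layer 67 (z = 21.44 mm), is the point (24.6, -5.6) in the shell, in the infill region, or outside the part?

outside

At z = 21.44 mm: the cylinder does not reach this height (z outside [0, 20.5]); the cube at (-0.5, -4) is present — its section is the full 23.5×23.5 rectangle; Combining (union): only the 23.5×23.5 cube at (-0.5, -4) is present, so the union is just that shape — 1 connected region; the 17×20 cube at (3.5, -3) contributes its full rectangle; Taking the union: the 17×20 cube at (3.5, -3) lies entirely inside the result so far, so the union is just the result so far — 1 connected region. Overall, the cross-section is a single solid region. The nearest boundary edge runs (23.00, 19.50)→(23.00, -4.00); distance from the point to it = 2.26 mm. The point is not inside any of the regions above, so it lies outside the cross-section (2.26 mm from the nearest boundary).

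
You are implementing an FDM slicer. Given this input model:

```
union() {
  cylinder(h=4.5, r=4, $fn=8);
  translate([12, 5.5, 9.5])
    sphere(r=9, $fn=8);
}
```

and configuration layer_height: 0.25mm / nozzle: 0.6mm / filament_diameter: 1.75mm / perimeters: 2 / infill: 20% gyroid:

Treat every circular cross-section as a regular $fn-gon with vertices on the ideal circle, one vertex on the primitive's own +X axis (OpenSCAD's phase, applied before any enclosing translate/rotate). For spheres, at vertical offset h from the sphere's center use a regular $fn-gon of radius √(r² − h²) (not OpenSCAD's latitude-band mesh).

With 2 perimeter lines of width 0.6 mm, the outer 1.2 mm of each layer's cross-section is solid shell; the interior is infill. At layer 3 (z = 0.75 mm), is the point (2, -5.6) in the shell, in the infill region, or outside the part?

outside

At z = 0.75 mm: the r=4 cylinder gives a regular 8-gon of circumradius 4 (constant along its height); the sphere at (12, 5.5): section is a regular 8-gon, circumradius = √(r²−h²) = √(9²−8.75²) = 2.107; Combining (union): the 2 present regions are separate (no shared area or edge), so areas and boundary lengths simply add and each stays a separate island — 2 connected regions. Overall, the cross-section has 2 separate islands. The nearest boundary edge runs (2.83, -2.83)→(-0.00, -4.00); distance from the point to it = 2.24 mm. The point is not inside any of the regions above, so it lies outside the cross-section (2.24 mm from the nearest boundary).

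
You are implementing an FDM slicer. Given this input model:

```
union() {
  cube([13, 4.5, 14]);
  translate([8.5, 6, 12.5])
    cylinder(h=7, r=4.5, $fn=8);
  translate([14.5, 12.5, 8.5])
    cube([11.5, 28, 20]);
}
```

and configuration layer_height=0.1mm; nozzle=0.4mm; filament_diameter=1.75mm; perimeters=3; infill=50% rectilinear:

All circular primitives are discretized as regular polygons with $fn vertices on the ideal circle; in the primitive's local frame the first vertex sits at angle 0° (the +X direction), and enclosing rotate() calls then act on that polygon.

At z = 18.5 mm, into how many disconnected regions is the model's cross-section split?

At z = 18.5 mm: the cube is absent (z outside [0, 14]); the cylinder at (8.5, 6): section is a regular 8-gon, circumradius r=4.5; the cube at (14.5, 12.5) (footprint 11.5×28) is included at this height; Taking the union: the 2 present regions are separate (no shared area or edge), so areas and boundary lengths simply add and each stays a separate island — 2 connected regions. The result has 2 disconnected regions.

2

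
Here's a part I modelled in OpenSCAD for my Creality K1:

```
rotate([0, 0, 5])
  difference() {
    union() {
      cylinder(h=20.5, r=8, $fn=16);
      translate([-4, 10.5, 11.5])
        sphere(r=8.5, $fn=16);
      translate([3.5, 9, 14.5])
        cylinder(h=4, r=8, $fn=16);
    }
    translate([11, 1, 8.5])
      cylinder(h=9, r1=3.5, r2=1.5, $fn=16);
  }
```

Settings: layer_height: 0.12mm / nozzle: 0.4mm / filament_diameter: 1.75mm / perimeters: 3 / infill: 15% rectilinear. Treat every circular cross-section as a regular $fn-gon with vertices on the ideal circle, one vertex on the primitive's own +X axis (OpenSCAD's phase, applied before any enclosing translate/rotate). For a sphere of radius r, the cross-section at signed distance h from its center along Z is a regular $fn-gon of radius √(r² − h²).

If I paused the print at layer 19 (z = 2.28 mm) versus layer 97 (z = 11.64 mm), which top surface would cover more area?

Layer 19 (z = 2.28): the r=8 cylinder contributes a regular 16-gon of circumradius 8 (area = (16/2)·8.000²·sin(360°/16) = 195.93 mm²); the sphere at (-4, 10.5) does not reach this height (|z−center|=9.220 > r=8.5); the cylinder at (3.5, 9) is absent (z outside [14.5, 18.5]); Merging all regions: only the r=8 cylinder is present, so the union is just that shape — area = 195.93 mm²; the cone at (11, 1) does not reach this height (z outside [8.5, 17.5]); After the difference (first − rest): none of the subtracted shapes is present at this height, so that combined region is unchanged — area = 195.93 mm²; (rotated 5° about Z; rotation is an isometry so areas/perimeters/island counts are preserved). So its area = 195.93 mm². Layer 97 (z = 11.64): the r=8 cylinder contributes a regular 16-gon of circumradius 8 (area = (16/2)·8.000²·sin(360°/16) = 195.93 mm²); the r=8.5 sphere at (-4, 10.5) slices to a regular 16-gon of circumradius 8.499 (√(r²−h²) with h=0.14 from center) (area = (16/2)·8.499²·sin(360°/16) = 221.13 mm²); the cylinder at (3.5, 9) is not intersected at this z (z outside [14.5, 18.5]); Taking the union: the regions partially overlap — summed areas 417.06 mm² minus the doubly-counted overlap 41.14 mm² gives 375.93 mm² — area = 375.93 mm²; the cone at (11, 1): at t=0.349 of its height the radius interpolates to r₁+(r₂−r₁)t = 2.802, giving a regular 16-gon of that circumradius (area = (16/2)·2.802²·sin(360°/16) = 24.04 mm²); After the difference (first − rest): starting from that combined region (375.93 mm²), the cone at (11, 1) misses the remaining region (no effect) — area = 375.93 mm²; (whole slice rotated 5° about Z — lengths, areas and connectivity unchanged). So its area = 375.93 mm². Layer 97 is larger (375.93 vs 195.93 mm²).

layer 97 (z = 11.64 mm)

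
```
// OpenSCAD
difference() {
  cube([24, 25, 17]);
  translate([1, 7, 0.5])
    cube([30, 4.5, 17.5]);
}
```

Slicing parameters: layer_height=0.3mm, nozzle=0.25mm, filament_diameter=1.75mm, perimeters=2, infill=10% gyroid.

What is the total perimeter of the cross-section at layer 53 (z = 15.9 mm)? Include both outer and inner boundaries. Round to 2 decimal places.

At z = 15.9 mm: the cube (footprint 24×25) is included at this height (perimeter 98.00 mm); the cube at (1, 7) is present — its section is the full 30×4.5 rectangle (perimeter 69.00 mm); After the difference (first − rest): starting from the 24×25 cube, the 30×4.5 cube at (1, 7) partially overlaps it — only the 103.50 mm² overlap (of its 135.00 mm²) is removed, clipping the outline — boundary = 144.00 mm. Overall, the cross-section is a single solid region. Total boundary length (outer) = 144.00 mm.

144.00 mm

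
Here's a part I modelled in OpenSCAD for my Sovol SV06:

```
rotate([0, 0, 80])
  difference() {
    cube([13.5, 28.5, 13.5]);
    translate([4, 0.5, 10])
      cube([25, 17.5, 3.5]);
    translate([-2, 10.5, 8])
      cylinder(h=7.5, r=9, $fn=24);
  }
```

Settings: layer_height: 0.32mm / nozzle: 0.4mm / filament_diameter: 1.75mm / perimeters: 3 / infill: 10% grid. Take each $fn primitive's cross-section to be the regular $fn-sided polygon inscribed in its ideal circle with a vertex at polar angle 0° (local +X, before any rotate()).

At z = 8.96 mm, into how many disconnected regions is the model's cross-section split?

1

At z = 8.96 mm: the 13.5×28.5 cube contributes its full rectangle; the cube at (4, 0.5) is absent (z outside [10, 13.5]); the r=9 cylinder at (-2, 10.5) gives a regular 24-gon of circumradius 9 (constant along its height); Subtracting the remaining from the first: starting from the 13.5×28.5 cube, the r=9 cylinder at (-2, 10.5) partially overlaps it — only the 90.31 mm² overlap (of its 251.57 mm²) is removed, clipping the outline — 1 connected region; (rotated 80° about Z; rotation is an isometry so areas/perimeters/island counts are preserved). The result has 1 disconnected region.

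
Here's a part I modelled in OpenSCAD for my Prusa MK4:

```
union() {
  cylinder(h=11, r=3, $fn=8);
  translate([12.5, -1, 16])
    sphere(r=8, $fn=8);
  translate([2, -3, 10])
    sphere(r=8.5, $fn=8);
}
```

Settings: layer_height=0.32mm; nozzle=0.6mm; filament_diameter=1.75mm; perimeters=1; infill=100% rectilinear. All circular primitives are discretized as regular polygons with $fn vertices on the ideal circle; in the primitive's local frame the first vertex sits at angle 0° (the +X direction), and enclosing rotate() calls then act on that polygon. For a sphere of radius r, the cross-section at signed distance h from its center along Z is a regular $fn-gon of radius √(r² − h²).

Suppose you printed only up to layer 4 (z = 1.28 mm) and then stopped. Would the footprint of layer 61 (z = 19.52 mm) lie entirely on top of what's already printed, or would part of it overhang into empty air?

part overhangs

Compare the two slices. At z = 1.28: the cylinder: section is a regular 8-gon, circumradius r=3 (area = (8/2)·3.000²·sin(360°/8) = 25.46 mm²); the sphere at (12.5, -1) does not reach this height (|z−center|=14.720 > r=8); the sphere at (2, -3) is absent (|z−center|=8.720 > r=8.5); Combining (union): only the r=3 cylinder is present, so the union is just that shape — area = 25.46 mm². At z = 19.52: the cylinder is absent (z outside [0, 11]); the sphere at (12.5, -1): section is a regular 8-gon, circumradius = √(r²−h²) = √(8²−3.52²) = 7.184 (area = (8/2)·7.184²·sin(360°/8) = 145.97 mm²); the sphere at (2, -3) is absent (|z−center|=9.520 > r=8.5); Combining (union): only the r=8 sphere at (12.5, -1) is present, so the union is just that shape — area = 145.97 mm². Checking containment: at z = 19.52 the cross-section extends beyond the z = 1.28 cross-section by about 145.97 mm².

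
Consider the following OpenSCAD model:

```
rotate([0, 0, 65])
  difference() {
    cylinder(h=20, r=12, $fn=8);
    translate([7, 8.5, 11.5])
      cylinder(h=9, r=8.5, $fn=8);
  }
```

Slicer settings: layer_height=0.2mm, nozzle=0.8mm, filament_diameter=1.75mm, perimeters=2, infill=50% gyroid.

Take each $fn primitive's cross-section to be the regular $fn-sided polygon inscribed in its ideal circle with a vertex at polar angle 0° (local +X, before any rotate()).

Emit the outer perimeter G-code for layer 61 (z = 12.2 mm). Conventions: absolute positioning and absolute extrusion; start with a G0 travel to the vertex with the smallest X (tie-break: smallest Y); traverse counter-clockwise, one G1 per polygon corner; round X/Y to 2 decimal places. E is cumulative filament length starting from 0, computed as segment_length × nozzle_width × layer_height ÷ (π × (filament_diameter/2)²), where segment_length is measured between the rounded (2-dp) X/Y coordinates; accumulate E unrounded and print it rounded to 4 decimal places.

G0 X-11.28 Y-4.10 Z12.20
G1 X-5.07 Y-10.88 E0.6116
G1 X4.10 Y-11.28 E1.2222
G1 X10.88 Y-5.07 E1.8338
G1 X11.28 Y4.10 E2.4443
G1 X5.07 Y10.88 E3.0559
G1 X3.16 Y10.96 E3.1831
G1 X2.96 Y6.34 E3.4907
G1 X-1.84 Y1.95 E3.9234
G1 X-8.34 Y2.23 E4.3562
G1 X-10.88 Y5.01 E4.6067
G1 X-11.28 Y-4.10 E5.2133

At z = 12.2 mm: the r=12 cylinder gives a regular 8-gon of circumradius 12 (constant along its height); the cylinder at (7, 8.5): section is a regular 8-gon, circumradius r=8.5; After the difference (first − rest): starting from the r=12 cylinder, the r=8.5 cylinder at (7, 8.5) partially overlaps it — only the 91.70 mm² overlap (of its 204.35 mm²) is removed, clipping the outline — 1 connected region; (whole slice rotated 65° about Z — lengths, areas and connectivity unchanged). The outline is a single polygon with 11 vertices. Extrusion per mm of travel: 0.8 × 0.2 / (π × 0.875²) = 0.066520. Accumulating E over each segment gives final E = 5.2133.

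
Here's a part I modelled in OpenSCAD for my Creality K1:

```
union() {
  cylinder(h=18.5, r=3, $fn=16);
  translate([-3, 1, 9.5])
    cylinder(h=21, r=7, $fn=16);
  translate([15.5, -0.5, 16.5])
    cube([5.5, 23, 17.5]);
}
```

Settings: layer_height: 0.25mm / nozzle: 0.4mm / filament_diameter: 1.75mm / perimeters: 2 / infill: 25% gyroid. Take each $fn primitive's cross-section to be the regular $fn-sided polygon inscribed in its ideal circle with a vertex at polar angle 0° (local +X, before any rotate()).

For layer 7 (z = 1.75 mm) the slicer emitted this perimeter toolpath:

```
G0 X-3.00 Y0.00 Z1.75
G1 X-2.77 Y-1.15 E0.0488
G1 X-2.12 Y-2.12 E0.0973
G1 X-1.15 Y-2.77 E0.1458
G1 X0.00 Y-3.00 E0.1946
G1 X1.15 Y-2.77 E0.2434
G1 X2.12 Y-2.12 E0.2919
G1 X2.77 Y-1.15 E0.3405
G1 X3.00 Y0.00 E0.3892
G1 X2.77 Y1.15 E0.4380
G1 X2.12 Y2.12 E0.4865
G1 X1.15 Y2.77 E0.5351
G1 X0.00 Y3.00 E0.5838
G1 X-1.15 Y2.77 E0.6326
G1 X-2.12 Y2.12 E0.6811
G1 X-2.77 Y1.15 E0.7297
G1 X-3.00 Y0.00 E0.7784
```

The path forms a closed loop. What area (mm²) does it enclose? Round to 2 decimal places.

Apply the shoelace formula to the sequence of (X, Y) vertices; enclosed area = 27.54 mm².

27.54 mm²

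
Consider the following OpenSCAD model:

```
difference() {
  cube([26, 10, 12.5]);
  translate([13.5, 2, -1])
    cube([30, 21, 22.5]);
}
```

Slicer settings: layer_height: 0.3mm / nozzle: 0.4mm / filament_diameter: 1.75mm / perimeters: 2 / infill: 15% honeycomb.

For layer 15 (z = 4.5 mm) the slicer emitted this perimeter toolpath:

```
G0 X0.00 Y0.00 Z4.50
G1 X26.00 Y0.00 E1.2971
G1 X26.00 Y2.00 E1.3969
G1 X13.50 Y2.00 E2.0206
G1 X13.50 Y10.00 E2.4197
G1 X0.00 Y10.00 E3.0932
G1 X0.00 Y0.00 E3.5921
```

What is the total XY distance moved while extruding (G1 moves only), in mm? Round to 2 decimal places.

Sum the Euclidean lengths of each G1 segment: total = 72.00 mm.

72.00 mm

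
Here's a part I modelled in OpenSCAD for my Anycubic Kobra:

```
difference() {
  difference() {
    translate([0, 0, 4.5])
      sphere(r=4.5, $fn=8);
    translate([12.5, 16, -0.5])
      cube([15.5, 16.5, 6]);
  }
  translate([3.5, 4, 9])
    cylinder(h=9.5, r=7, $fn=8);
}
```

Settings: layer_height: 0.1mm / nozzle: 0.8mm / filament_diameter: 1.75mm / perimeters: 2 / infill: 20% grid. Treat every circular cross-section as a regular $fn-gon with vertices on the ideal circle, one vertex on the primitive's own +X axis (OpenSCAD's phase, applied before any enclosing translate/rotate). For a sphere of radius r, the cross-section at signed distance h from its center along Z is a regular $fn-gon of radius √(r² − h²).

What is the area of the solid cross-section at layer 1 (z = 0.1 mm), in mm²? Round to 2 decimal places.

At z = 0.1 mm: the r=4.5 sphere contributes a regular 8-gon of circumradius √(4.5²−4.4²) = 0.943 (area = (8/2)·0.943²·sin(360°/8) = 2.52 mm²); the cube at (12.5, 16) is present — its section is the full 15.5×16.5 rectangle (area 255.75 mm²); Subtracting the remaining from the first: starting from the r=4.5 sphere (2.52 mm²), the 15.5×16.5 cube at (12.5, 16) misses the remaining region (no effect) — area = 2.52 mm²; the cylinder at (3.5, 4) is absent (z outside [9, 18.5]); Subtracting the remaining from the first: none of the subtracted shapes is present at this height, so that combined region is unchanged — area = 2.52 mm². Overall, the cross-section is a single solid region. Net area = 2.52 mm².

2.52 mm²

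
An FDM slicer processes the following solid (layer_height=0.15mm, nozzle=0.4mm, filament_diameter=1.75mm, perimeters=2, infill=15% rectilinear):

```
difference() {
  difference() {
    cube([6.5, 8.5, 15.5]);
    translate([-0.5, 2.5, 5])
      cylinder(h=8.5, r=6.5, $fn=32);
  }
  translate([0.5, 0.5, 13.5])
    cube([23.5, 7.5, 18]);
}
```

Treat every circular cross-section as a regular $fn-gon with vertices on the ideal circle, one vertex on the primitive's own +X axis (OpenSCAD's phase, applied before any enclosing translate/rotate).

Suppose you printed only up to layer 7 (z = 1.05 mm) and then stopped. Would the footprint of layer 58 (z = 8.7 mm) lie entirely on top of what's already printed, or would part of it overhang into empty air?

entirely on top

Compare the two slices. At z = 1.05: the cube (footprint 6.5×8.5) is included at this height (area 55.25 mm²); the cylinder at (-0.5, 2.5) does not reach this height (z outside [5, 13.5]); Subtracting the remaining from the first: none of the subtracted shapes is present at this height, so the 6.5×8.5 cube is unchanged — area = 55.25 mm²; the cube at (0.5, 0.5) is absent (z outside [13.5, 31.5]); Subtracting the remaining from the first: none of the subtracted shapes is present at this height, so the result so far is unchanged — area = 55.25 mm². At z = 8.7: the cube (footprint 6.5×8.5) is included at this height (area 55.25 mm²); the cylinder at (-0.5, 2.5): section is a regular 32-gon, circumradius r=6.5 (area = (32/2)·6.500²·sin(360°/32) = 131.88 mm²); Taking the first minus the rest: starting from the 6.5×8.5 cube (55.25 mm²), the r=6.5 cylinder at (-0.5, 2.5) partially overlaps it — only the 43.72 mm² overlap (of its 131.88 mm²) is removed, clipping the outline — area = 11.53 mm²; the cube at (0.5, 0.5) is absent (z outside [13.5, 31.5]); Subtracting the remaining from the first: none of the subtracted shapes is present at this height, so that combined region is unchanged — area = 11.53 mm². Checking containment: the cross-section at z = 8.7 is a subset of the cross-section at z = 1.05.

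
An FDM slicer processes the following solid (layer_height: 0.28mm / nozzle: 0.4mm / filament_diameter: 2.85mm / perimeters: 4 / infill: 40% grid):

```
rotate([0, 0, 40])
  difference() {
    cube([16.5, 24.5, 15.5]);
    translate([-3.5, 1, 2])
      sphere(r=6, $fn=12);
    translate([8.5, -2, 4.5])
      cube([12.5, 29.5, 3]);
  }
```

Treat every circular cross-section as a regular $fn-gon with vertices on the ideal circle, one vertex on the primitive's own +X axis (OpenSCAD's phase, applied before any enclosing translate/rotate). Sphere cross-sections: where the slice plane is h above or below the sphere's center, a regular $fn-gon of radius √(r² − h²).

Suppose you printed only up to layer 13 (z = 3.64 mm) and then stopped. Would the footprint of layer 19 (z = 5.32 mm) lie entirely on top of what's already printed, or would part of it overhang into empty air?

part overhangs

Compare the two slices. At z = 3.64: the cube is present — its section is the full 16.5×24.5 rectangle (area 404.25 mm²); the r=6 sphere at (-3.5, 1) slices to a regular 12-gon of circumradius 5.772 (√(r²−h²) with h=1.64 from center) (area = (12/2)·5.772²·sin(360°/12) = 99.93 mm²); the cube at (8.5, -2) is absent (z outside [4.5, 7.5]); After the difference (first − rest): starting from the 16.5×24.5 cube (404.25 mm²), the r=6 sphere at (-3.5, 1) partially overlaps it — only the 8.70 mm² overlap (of its 99.93 mm²) is removed, clipping the outline — area = 395.55 mm²; (whole slice rotated 40° about Z — lengths, areas and connectivity unchanged). At z = 5.32: the 16.5×24.5 cube contributes its full rectangle (area 404.25 mm²); the sphere at (-3.5, 1): section is a regular 12-gon, circumradius = √(r²−h²) = √(6²−3.32²) = 4.998 (area = (12/2)·4.998²·sin(360°/12) = 74.93 mm²); the 12.5×29.5 cube at (8.5, -2) contributes its full rectangle (area 368.75 mm²); Taking the first minus the rest: starting from the 16.5×24.5 cube (404.25 mm²), the r=6 sphere at (-3.5, 1) partially overlaps it — only the 4.61 mm² overlap (of its 74.93 mm²) is removed, clipping the outline; the 12.5×29.5 cube at (8.5, -2) partially overlaps it — only the 196.00 mm² overlap (of its 368.75 mm²) is removed, clipping the outline — area = 203.64 mm²; (rotated 40° about Z; rotation is an isometry so areas/perimeters/island counts are preserved). Checking containment: at z = 5.32 the cross-section extends beyond the z = 3.64 cross-section by about 4.09 mm².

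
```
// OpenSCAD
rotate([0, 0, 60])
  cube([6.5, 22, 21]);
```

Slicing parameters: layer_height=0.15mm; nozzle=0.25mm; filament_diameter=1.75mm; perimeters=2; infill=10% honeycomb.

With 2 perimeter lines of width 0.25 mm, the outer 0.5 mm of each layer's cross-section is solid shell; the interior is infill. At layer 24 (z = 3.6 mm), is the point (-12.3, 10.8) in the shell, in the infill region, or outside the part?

infill

At z = 3.6 mm: the cube (footprint 6.5×22) is included at this height; (whole slice rotated 60° about Z — lengths, areas and connectivity unchanged). Overall, the cross-section is a single solid region. Undo the 60° rotation: the query point maps to (3.203, 16.052) in the un-rotated model frame. The nearest boundary edge runs (0.00, 22.00)→(0.00, 0.00); distance from the point to it = 3.20 mm. The point is inside the cross-section and 3.20 mm from the nearest boundary — more than the 0.5 mm shell width (2 × 0.25), so it's in the infill interior.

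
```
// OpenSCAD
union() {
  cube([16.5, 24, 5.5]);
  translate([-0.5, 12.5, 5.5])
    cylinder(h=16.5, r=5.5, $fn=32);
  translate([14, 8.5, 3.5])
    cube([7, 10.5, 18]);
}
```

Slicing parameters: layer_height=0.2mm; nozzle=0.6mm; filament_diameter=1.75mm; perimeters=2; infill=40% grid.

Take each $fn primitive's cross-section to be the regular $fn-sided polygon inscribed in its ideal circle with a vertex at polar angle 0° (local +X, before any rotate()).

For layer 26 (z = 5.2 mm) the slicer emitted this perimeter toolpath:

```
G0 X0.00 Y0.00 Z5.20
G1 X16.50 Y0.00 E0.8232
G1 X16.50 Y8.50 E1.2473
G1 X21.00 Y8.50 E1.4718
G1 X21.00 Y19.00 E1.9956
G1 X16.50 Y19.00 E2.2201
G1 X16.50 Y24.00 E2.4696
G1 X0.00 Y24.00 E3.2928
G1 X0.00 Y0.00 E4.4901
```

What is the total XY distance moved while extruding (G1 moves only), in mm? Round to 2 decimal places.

Sum the Euclidean lengths of each G1 segment: total = 90.00 mm.

90.00 mm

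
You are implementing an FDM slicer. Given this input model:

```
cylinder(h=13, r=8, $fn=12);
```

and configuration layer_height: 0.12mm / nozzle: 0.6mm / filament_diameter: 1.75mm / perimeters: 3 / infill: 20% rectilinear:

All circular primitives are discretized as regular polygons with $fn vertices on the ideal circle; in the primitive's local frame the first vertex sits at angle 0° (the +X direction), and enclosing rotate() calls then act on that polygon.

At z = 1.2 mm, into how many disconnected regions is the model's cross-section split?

At z = 1.2 mm: the r=8 cylinder contributes a regular 12-gon of circumradius 8. The result has 1 disconnected region.

1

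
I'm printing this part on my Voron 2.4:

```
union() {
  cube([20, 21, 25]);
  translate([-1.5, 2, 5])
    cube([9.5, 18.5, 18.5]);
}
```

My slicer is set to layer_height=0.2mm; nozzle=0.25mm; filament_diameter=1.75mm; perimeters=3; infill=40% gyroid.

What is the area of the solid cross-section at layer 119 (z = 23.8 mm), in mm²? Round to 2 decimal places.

At z = 23.8 mm: the 20×21 cube contributes its full rectangle (area 420.00 mm²); the cube at (-1.5, 2) is not intersected at this z (z outside [5, 23.5]); Combining (union): only the 20×21 cube is present, so the union is just that shape — area = 420.00 mm². Overall, the cross-section is a single solid region. Net area = 420.00 mm².

420.00 mm²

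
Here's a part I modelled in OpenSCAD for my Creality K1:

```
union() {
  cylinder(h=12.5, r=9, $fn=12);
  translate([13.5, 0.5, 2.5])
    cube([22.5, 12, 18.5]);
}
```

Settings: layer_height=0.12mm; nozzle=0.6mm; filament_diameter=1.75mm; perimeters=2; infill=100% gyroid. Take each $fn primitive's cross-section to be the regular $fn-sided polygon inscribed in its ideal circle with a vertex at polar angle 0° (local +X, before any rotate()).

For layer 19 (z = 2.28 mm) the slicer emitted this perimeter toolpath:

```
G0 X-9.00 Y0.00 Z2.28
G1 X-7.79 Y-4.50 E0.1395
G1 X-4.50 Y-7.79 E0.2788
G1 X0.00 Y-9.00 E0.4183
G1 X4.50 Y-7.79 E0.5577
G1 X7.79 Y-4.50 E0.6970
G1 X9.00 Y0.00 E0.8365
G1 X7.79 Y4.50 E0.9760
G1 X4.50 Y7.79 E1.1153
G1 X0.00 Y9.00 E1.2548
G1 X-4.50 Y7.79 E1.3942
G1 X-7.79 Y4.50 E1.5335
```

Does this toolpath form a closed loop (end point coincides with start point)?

Start point (G0): (-9.00, 0.00). End point (last G1): the path does not return to the start — open.

no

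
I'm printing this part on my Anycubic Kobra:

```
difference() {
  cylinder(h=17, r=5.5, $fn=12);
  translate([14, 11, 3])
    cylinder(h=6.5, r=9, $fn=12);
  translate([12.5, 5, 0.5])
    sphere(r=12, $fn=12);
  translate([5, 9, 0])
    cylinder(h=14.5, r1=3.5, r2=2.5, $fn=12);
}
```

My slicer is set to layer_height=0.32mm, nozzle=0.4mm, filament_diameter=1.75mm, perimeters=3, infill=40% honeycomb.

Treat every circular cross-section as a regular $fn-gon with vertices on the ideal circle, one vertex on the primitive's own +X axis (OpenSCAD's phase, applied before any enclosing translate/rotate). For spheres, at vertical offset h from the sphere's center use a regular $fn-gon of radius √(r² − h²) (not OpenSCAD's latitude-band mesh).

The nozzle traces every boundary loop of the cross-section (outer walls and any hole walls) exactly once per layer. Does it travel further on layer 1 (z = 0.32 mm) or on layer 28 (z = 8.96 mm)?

Layer 1 (z = 0.32): the r=5.5 cylinder contributes a regular 12-gon of circumradius 5.5 (perimeter = 2·12·5.500·sin(180°/12) = 34.16 mm); the cylinder at (14, 11) does not reach this height (z outside [3, 9.5]); the r=12 sphere at (12.5, 5) slices to a regular 12-gon of circumradius 11.999 (√(r²−h²) with h=0.18 from center) (perimeter = 2·12·11.999·sin(180°/12) = 74.53 mm); the cone at (5, 9): at t=0.022 of its height the radius interpolates to r₁+(r₂−r₁)t = 3.478, giving a regular 12-gon of that circumradius (perimeter = 2·12·3.478·sin(180°/12) = 21.60 mm); After the difference (first − rest): starting from the r=5.5 cylinder, the r=12 sphere at (12.5, 5) partially overlaps it — only the 23.72 mm² overlap (of its 431.90 mm²) is removed, clipping the outline; the cone at (5, 9) misses the remaining region (no effect) — boundary = 32.43 mm. So its perimeter = 32.43 mm. Layer 28 (z = 8.96): the r=5.5 cylinder gives a regular 12-gon of circumradius 5.5 (constant along its height) (perimeter = 2·12·5.500·sin(180°/12) = 34.16 mm); the cylinder at (14, 11): section is a regular 12-gon, circumradius r=9 (perimeter = 2·12·9.000·sin(180°/12) = 55.90 mm); the r=12 sphere at (12.5, 5) contributes a regular 12-gon of circumradius √(12²−8.46²) = 8.510 (perimeter = 2·12·8.510·sin(180°/12) = 52.86 mm); the cone at (5, 9) (r1=3.5→r2=2.5) has section circumradius 2.882 here — a regular 12-gon (perimeter = 2·12·2.882·sin(180°/12) = 17.90 mm); After the difference (first − rest): starting from the r=5.5 cylinder, the r=9 cylinder at (14, 11) misses the remaining region (no effect); the r=12 sphere at (12.5, 5) partially overlaps it — only the 0.38 mm² overlap (of its 217.29 mm²) is removed, clipping the outline; the cone at (5, 9) misses the remaining region (no effect) — boundary = 34.16 mm. So its perimeter = 34.16 mm. Layer 28 is larger (34.16 vs 32.43 mm).

layer 28 (z = 8.96 mm)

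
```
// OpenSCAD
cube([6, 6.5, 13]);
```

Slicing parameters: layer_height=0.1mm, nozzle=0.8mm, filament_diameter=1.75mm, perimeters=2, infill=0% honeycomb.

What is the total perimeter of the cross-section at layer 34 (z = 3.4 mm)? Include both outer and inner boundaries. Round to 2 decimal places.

25.00 mm

At z = 3.4 mm: the 6×6.5 cube contributes its full rectangle (perimeter 25.00 mm). Overall, the cross-section is a single solid region. Total boundary length (outer) = 25.00 mm.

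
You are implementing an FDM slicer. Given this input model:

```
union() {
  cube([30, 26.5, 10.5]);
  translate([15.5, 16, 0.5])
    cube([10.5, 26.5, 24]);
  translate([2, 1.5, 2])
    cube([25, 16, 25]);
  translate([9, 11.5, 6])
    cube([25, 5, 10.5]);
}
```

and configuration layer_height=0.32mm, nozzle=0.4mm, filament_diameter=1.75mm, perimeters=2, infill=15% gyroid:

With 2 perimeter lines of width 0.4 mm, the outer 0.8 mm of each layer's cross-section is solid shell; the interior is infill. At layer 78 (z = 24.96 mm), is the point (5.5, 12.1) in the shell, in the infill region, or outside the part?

infill

At z = 24.96 mm: the cube is not intersected at this z (z outside [0, 10.5]); the cube at (15.5, 16) is not intersected at this z (z outside [0.5, 24.5]); the cube at (2, 1.5) (footprint 25×16) is included at this height; the cube at (9, 11.5) does not reach this height (z outside [6, 16.5]); Combining (union): only the 25×16 cube at (2, 1.5) is present, so the union is just that shape — 1 connected region. Overall, the cross-section is a single solid region. The nearest boundary edge runs (2.00, 17.50)→(2.00, 1.50); distance from the point to it = 3.50 mm. The point is inside the cross-section and 3.50 mm from the nearest boundary — more than the 0.8 mm shell width (2 × 0.4), so it's in the infill interior.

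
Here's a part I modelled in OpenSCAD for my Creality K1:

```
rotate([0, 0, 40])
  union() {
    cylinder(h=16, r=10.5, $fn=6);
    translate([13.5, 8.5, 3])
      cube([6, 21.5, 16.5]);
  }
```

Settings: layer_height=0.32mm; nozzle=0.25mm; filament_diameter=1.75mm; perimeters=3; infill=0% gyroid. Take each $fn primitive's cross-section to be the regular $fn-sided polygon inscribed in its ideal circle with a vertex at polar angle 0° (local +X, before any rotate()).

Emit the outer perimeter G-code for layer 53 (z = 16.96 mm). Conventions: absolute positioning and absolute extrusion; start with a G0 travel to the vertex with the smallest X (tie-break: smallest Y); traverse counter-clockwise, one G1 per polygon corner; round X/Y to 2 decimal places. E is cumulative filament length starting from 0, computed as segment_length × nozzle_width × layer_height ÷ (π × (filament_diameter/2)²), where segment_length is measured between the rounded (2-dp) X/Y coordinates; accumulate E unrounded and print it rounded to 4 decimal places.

G0 X-8.94 Y31.66 Z16.96
G1 X4.88 Y15.19 E0.7151
G1 X9.47 Y19.05 E0.9146
G1 X-4.35 Y35.52 E1.6297
G1 X-8.94 Y31.66 E1.8291

At z = 16.96 mm: the cylinder does not reach this height (z outside [0, 16]); the cube at (13.5, 8.5) (footprint 6×21.5) is included at this height; Taking the union: only the 6×21.5 cube at (13.5, 8.5) is present, so the union is just that shape — 1 connected region; (rotated 40° about Z; rotation is an isometry so areas/perimeters/island counts are preserved). The outline is a single polygon with 4 vertices. Extrusion per mm of travel: 0.25 × 0.32 / (π × 0.875²) = 0.033260. Accumulating E over each segment gives final E = 1.8291.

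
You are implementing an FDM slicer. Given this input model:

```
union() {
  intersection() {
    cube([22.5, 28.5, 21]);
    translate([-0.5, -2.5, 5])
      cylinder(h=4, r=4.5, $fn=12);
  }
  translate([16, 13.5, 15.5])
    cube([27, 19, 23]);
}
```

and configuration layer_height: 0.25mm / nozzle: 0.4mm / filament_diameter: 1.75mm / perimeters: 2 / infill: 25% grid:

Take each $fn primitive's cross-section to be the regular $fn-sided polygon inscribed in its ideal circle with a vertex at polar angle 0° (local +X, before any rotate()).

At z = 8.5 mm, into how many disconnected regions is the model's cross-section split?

1

At z = 8.5 mm: the cube is present — its section is the full 22.5×28.5 rectangle; the r=4.5 cylinder at (-0.5, -2.5) contributes a regular 12-gon of circumradius 4.5; Keeping only the common overlap: the r=4.5 cylinder at (-0.5, -2.5) partially overlaps the 22.5×28.5 cube; clipping to the common part keeps 3.83 mm² — 1 connected region; the cube at (16, 13.5) does not reach this height (z outside [15.5, 38.5]); Taking the union: only that combined region is present, so the union is just that shape — 1 connected region. The result has 1 disconnected region.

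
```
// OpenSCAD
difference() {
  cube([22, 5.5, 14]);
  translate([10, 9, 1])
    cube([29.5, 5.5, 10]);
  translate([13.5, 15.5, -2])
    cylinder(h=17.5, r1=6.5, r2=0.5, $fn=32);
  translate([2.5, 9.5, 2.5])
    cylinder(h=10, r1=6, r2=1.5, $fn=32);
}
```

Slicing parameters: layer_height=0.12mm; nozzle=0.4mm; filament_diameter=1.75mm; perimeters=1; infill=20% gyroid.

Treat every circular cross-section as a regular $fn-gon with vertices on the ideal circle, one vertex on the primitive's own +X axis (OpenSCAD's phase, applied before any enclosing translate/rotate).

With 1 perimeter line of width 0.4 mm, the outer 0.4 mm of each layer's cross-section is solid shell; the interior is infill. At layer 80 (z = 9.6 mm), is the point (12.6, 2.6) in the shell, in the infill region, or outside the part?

infill

At z = 9.6 mm: the cube is present — its section is the full 22×5.5 rectangle; the cube at (10, 9) is present — its section is the full 29.5×5.5 rectangle; the cone at (13.5, 15.5) contributes a regular 32-gon of circumradius 2.523 (interpolated between r1=6.5 and r2=0.5 at t=0.663); the cone at (2.5, 9.5) (r1=6→r2=1.5) has section circumradius 2.805 here — a regular 32-gon; After the difference (first − rest): starting from the 22×5.5 cube, the 29.5×5.5 cube at (10, 9) misses the remaining region (no effect); the cone at (13.5, 15.5) misses the remaining region (no effect); the cone at (2.5, 9.5) misses the remaining region (no effect) — 1 connected region. Overall, the cross-section is a single solid region. The nearest boundary edge runs (22.00, 0.00)→(0.00, 0.00); distance from the point to it = 2.60 mm. The point is inside the cross-section and 2.60 mm from the nearest boundary — more than the 0.4 mm shell width (1 × 0.4), so it's in the infill interior.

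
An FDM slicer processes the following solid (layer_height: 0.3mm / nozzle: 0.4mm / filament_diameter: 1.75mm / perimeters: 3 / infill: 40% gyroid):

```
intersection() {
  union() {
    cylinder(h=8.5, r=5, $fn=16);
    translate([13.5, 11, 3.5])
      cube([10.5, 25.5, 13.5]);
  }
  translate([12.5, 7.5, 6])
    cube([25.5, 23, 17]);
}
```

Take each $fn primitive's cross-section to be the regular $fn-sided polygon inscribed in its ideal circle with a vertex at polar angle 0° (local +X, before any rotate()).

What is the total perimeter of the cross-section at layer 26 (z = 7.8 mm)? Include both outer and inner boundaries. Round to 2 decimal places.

At z = 7.8 mm: the cylinder: section is a regular 16-gon, circumradius r=5 (perimeter = 2·16·5.000·sin(180°/16) = 31.21 mm); the cube at (13.5, 11) is present — its section is the full 10.5×25.5 rectangle (perimeter 72.00 mm); Taking the union: the 2 present regions are separate (no shared area or edge), so areas and boundary lengths simply add and each stays a separate island — boundary = 103.21 mm; the cube at (12.5, 7.5) (footprint 25.5×23) is included at this height (perimeter 97.00 mm); Keeping only the common overlap: the 25.5×23 cube at (12.5, 7.5) partially overlaps the result so far; clipping to the common part keeps 204.75 mm² — boundary = 60.00 mm. Overall, the cross-section is a single solid region. Total boundary length (outer) = 60.00 mm.

60.00 mm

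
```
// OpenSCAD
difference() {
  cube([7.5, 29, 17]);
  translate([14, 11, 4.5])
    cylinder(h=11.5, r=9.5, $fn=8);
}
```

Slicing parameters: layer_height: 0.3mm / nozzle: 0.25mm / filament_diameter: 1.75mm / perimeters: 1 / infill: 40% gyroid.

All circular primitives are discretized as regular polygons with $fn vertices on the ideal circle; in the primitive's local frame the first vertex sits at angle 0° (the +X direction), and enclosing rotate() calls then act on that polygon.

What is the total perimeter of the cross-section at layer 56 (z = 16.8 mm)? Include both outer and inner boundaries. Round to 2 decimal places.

At z = 16.8 mm: the 7.5×29 cube contributes its full rectangle (perimeter 73.00 mm); the cylinder at (14, 11) is absent (z outside [4.5, 16]); Taking the first minus the rest: none of the subtracted shapes is present at this height, so the 7.5×29 cube is unchanged — boundary = 73.00 mm. Overall, the cross-section is a single solid region. Total boundary length (outer) = 73.00 mm.

73.00 mm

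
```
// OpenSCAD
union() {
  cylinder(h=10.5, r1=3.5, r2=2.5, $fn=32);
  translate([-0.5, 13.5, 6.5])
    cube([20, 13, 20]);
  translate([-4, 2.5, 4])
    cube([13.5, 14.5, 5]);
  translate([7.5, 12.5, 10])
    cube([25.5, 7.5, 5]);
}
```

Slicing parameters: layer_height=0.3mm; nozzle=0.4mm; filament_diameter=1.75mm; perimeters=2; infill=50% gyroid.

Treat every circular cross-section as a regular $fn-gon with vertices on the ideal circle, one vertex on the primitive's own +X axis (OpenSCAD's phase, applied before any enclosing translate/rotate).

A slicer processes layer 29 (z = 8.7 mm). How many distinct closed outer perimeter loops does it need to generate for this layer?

At z = 8.7 mm: the cone contributes a regular 32-gon of circumradius 2.671 (interpolated between r1=3.5 and r2=2.5 at t=0.829); the 20×13 cube at (-0.5, 13.5) contributes its full rectangle; the cube at (-4, 2.5) is present — its section is the full 13.5×14.5 rectangle; the cube at (7.5, 12.5) is not intersected at this z (z outside [10, 15]); Merging all regions: the regions partially overlap (shared area 35.20 mm²), so overlapping operands fuse into one piece — 1 connected region. The result has 1 disconnected region.

1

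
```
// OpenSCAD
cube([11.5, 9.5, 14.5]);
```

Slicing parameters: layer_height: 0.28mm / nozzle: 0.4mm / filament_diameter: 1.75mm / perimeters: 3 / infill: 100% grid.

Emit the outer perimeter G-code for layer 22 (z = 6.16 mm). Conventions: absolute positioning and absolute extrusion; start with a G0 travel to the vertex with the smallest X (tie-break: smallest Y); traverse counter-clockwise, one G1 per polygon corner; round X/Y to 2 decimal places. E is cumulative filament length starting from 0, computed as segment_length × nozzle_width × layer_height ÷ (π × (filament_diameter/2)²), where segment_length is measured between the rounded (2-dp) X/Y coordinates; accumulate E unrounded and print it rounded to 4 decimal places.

G0 X0.00 Y0.00 Z6.16
G1 X11.50 Y0.00 E0.5355
G1 X11.50 Y9.50 E0.9778
G1 X0.00 Y9.50 E1.5133
G1 X0.00 Y0.00 E1.9557

At z = 6.16 mm: the 11.5×9.5 cube contributes its full rectangle. The outline is a single polygon with 4 vertices. Extrusion per mm of travel: 0.4 × 0.28 / (π × 0.875²) = 0.046564. Accumulating E over each segment gives final E = 1.9557.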